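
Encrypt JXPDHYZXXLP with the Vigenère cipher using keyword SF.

BCHIZDRCPQH

Repeat the key across the message: SFSFSFSFSFS
J(9)+S(18): 27≡1 → B
X(23)+F(5): 28≡2 → C
P(15)+S(18): 33≡7 → H
D(3)+F(5): 8 → I
H(7)+S(18): 25 → Z
Y(24)+F(5): 29≡3 → D
Z(25)+S(18): 43≡17 → R
X(23)+F(5): 28≡2 → C
X(23)+S(18): 41≡15 → P
L(11)+F(5): 16 → Q
P(15)+S(18): 33≡7 → H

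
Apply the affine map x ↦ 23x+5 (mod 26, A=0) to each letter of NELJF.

STYEQ

N(13): 23·13+5=304≡18 → S
E(4): 23·4+5=97≡19 → T
L(11): 23·11+5=258≡24 → Y
J(9): 23·9+5=212≡4 → E
F(5): 23·5+5=120≡16 → Q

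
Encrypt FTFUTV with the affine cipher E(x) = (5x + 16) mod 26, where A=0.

F(5): 5·5+16=41≡15 → P
T(19): 5·19+16=111≡7 → H
F(5): 5·5+16=41≡15 → P
U(20): 5·20+16=116≡12 → M
T(19): 5·19+16=111≡7 → H
V(21): 5·21+16=121≡17 → R

PHPMHR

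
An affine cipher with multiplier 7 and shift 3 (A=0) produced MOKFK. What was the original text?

The inverse of 7 mod 26 is 15, since 7·15=105≡1. Apply D(y)=15·(y−3) mod 26:
M(12): 15·(12−3)=135≡5 → F
O(14): 15·(14−3)=165≡9 → J
K(10): 15·(10−3)=105≡1 → B
F(5): 15·(5−3)=30≡4 → E
K(10): 15·(10−3)=105≡1 → B

FJBEB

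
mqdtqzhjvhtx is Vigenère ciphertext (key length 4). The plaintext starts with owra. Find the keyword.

Subtract each crib letter from the matching ciphertext letter (mod 26):
m(12)−o(14)=-2≡24 → y
q(16)−w(22)=-6≡20 → u
d(3)−r(17)=-14≡12 → m
t(19)−a(0)=19 → t

yumt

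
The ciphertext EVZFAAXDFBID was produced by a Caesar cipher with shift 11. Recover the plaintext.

TKOUPPMSUQXS

E(4): 4−11=-7≡19 → T
V(21): 21−11=10 → K
Z(25): 25−11=14 → O
F(5): 5−11=-6≡20 → U
A(0): 0−11=-11≡15 → P
A(0): 0−11=-11≡15 → P
X(23): 23−11=12 → M
D(3): 3−11=-8≡18 → S
F(5): 5−11=-6≡20 → U
B(1): 1−11=-10≡16 → Q
I(8): 8−11=-3≡23 → X
D(3): 3−11=-8≡18 → S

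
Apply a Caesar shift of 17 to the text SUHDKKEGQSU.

JLYUBBVXHJL

S(18): 18+17=35≡9 → J
U(20): 20+17=37≡11 → L
H(7): 7+17=24 → Y
D(3): 3+17=20 → U
K(10): 10+17=27≡1 → B
K(10): 10+17=27≡1 → B
E(4): 4+17=21 → V
G(6): 6+17=23 → X
Q(16): 16+17=33≡7 → H
S(18): 18+17=35≡9 → J
U(20): 20+17=37≡11 → L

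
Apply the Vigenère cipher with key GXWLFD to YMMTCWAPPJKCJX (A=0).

EJIEHZGMLUPFPU

Repeat the key across the message: GXWLFDGXWLFDGX
Y(24)+G(6): 30≡4 → E
M(12)+X(23): 35≡9 → J
M(12)+W(22): 34≡8 → I
T(19)+L(11): 30≡4 → E
C(2)+F(5): 7 → H
W(22)+D(3): 25 → Z
A(0)+G(6): 6 → G
P(15)+X(23): 38≡12 → M
P(15)+W(22): 37≡11 → L
J(9)+L(11): 20 → U
K(10)+F(5): 15 → P
C(2)+D(3): 5 → F
J(9)+G(6): 15 → P
X(23)+X(23): 46≡20 → U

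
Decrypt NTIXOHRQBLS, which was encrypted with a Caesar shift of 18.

VBQFWPZYJTA

N(13): 13−18=-5≡21 → V
T(19): 19−18=1 → B
I(8): 8−18=-10≡16 → Q
X(23): 23−18=5 → F
O(14): 14−18=-4≡22 → W
H(7): 7−18=-11≡15 → P
R(17): 17−18=-1≡25 → Z
Q(16): 16−18=-2≡24 → Y
B(1): 1−18=-17≡9 → J
L(11): 11−18=-7≡19 → T
S(18): 18−18=0 → A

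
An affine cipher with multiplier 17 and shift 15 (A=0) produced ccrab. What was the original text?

nnutq

The inverse of 17 mod 26 is 23, since 17·23=391≡1. Apply D(y)=23·(y−15) mod 26:
c(2): 23·(2−15)=-299≡13 → n
c(2): 23·(2−15)=-299≡13 → n
r(17): 23·(17−15)=46≡20 → u
a(0): 23·(0−15)=-345≡19 → t
b(1): 23·(1−15)=-322≡16 → q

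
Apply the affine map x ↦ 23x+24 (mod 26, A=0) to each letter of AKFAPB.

YUJYFV

A(0): 23·0+24=24 → Y
K(10): 23·10+24=254≡20 → U
F(5): 23·5+24=139≡9 → J
A(0): 23·0+24=24 → Y
P(15): 23·15+24=369≡5 → F
B(1): 23·1+24=47≡21 → V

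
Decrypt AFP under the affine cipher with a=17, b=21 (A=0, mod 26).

LWS

The inverse of 17 mod 26 is 23, since 17·23=391≡1. Apply D(y)=23·(y−21) mod 26:
A(0): 23·(0−21)=-483≡11 → L
F(5): 23·(5−21)=-368≡22 → W
P(15): 23·(15−21)=-138≡18 → S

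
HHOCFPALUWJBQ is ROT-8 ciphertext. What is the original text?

ZZGUXHSDMOBTI

H(7): 7−8=-1≡25 → Z
H(7): 7−8=-1≡25 → Z
O(14): 14−8=6 → G
C(2): 2−8=-6≡20 → U
F(5): 5−8=-3≡23 → X
P(15): 15−8=7 → H
A(0): 0−8=-8≡18 → S
L(11): 11−8=3 → D
U(20): 20−8=12 → M
W(22): 22−8=14 → O
J(9): 9−8=1 → B
B(1): 1−8=-7≡19 → T
Q(16): 16−8=8 → I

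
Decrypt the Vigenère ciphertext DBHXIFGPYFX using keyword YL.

Repeat the key across the ciphertext: YLYLYLYLYLY
D(3)−Y(24): -21≡5 → F
B(1)−L(11): -10≡16 → Q
H(7)−Y(24): -17≡9 → J
X(23)−L(11): 12 → M
I(8)−Y(24): -16≡10 → K
F(5)−L(11): -6≡20 → U
G(6)−Y(24): -18≡8 → I
P(15)−L(11): 4 → E
Y(24)−Y(24): 0 → A
F(5)−L(11): -6≡20 → U
X(23)−Y(24): -1≡25 → Z

FQJMKUIEAUZ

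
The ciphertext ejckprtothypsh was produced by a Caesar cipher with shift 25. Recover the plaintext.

e(4): 4−25=-21≡5 → f
j(9): 9−25=-16≡10 → k
c(2): 2−25=-23≡3 → d
k(10): 10−25=-15≡11 → l
p(15): 15−25=-10≡16 → q
r(17): 17−25=-8≡18 → s
t(19): 19−25=-6≡20 → u
o(14): 14−25=-11≡15 → p
t(19): 19−25=-6≡20 → u
h(7): 7−25=-18≡8 → i
y(24): 24−25=-1≡25 → z
p(15): 15−25=-10≡16 → q
s(18): 18−25=-7≡19 → t
h(7): 7−25=-18≡8 → i

fkdlqsupuizqti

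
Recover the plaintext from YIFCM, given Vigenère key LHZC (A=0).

Repeat the key across the ciphertext: LHZCL
Y(24)−L(11): 13 → N
I(8)−H(7): 1 → B
F(5)−Z(25): -20≡6 → G
C(2)−C(2): 0 → A
M(12)−L(11): 1 → B

NBGAB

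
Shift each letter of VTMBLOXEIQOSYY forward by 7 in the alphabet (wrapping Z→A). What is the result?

CATISVELPXVZFF

V(21): 21+7=28≡2 → C
T(19): 19+7=26≡0 → A
M(12): 12+7=19 → T
B(1): 1+7=8 → I
L(11): 11+7=18 → S
O(14): 14+7=21 → V
X(23): 23+7=30≡4 → E
E(4): 4+7=11 → L
I(8): 8+7=15 → P
Q(16): 16+7=23 → X
O(14): 14+7=21 → V
S(18): 18+7=25 → Z
Y(24): 24+7=31≡5 → F
Y(24): 24+7=31≡5 → F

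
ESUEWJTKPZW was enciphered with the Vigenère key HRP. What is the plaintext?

Repeat the key across the ciphertext: HRPHRPHRPHR
E(4)−H(7): -3≡23 → X
S(18)−R(17): 1 → B
U(20)−P(15): 5 → F
E(4)−H(7): -3≡23 → X
W(22)−R(17): 5 → F
J(9)−P(15): -6≡20 → U
T(19)−H(7): 12 → M
K(10)−R(17): -7≡19 → T
P(15)−P(15): 0 → A
Z(25)−H(7): 18 → S
W(22)−R(17): 5 → F

XBFXFUMTASF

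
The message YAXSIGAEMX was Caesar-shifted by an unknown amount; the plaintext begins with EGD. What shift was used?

20

From the crib: Y(24)−E(4)=20, so the shift is 20.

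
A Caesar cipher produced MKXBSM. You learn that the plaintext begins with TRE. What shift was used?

From the crib: M(12)−T(19)=-7≡19, so the shift is 19.

19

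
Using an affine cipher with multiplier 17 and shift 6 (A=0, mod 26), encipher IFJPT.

MNDBR

I(8): 17·8+6=142≡12 → M
F(5): 17·5+6=91≡13 → N
J(9): 17·9+6=159≡3 → D
P(15): 17·15+6=261≡1 → B
T(19): 17·19+6=329≡17 → R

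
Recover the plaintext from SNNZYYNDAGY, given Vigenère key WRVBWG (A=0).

WWSYCSRMFFC

Repeat the key across the ciphertext: WRVBWGWRVBW
S(18)−W(22): -4≡22 → W
N(13)−R(17): -4≡22 → W
N(13)−V(21): -8≡18 → S
Z(25)−B(1): 24 → Y
Y(24)−W(22): 2 → C
Y(24)−G(6): 18 → S
N(13)−W(22): -9≡17 → R
D(3)−R(17): -14≡12 → M
A(0)−V(21): -21≡5 → F
G(6)−B(1): 5 → F
Y(24)−W(22): 2 → C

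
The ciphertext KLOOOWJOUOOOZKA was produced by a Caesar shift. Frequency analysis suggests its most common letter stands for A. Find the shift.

The most frequent ciphertext letter is O (appears 7 times).
O is position 14; A is position 0.
Shift = 14.

14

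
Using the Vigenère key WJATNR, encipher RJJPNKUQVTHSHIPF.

NSJIABQZVMUJDRPY

Repeat the key across the message: WJATNRWJATNRWJAT
R(17)+W(22): 39≡13 → N
J(9)+J(9): 18 → S
J(9)+A(0): 9 → J
P(15)+T(19): 34≡8 → I
N(13)+N(13): 26≡0 → A
K(10)+R(17): 27≡1 → B
U(20)+W(22): 42≡16 → Q
Q(16)+J(9): 25 → Z
V(21)+A(0): 21 → V
T(19)+T(19): 38≡12 → M
H(7)+N(13): 20 → U
S(18)+R(17): 35≡9 → J
H(7)+W(22): 29≡3 → D
I(8)+J(9): 17 → R
P(15)+A(0): 15 → P
F(5)+T(19): 24 → Y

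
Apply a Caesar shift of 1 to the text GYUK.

G(6): 6+1=7 → H
Y(24): 24+1=25 → Z
U(20): 20+1=21 → V
K(10): 10+1=11 → L

HZVL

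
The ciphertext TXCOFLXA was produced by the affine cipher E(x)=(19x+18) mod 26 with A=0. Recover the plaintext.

LDGINBDK

The inverse of 19 mod 26 is 11, since 19·11=209≡1. Apply D(y)=11·(y−18) mod 26:
T(19): 11·(19−18)=11 → L
X(23): 11·(23−18)=55≡3 → D
C(2): 11·(2−18)=-176≡6 → G
O(14): 11·(14−18)=-44≡8 → I
F(5): 11·(5−18)=-143≡13 → N
L(11): 11·(11−18)=-77≡1 → B
X(23): 11·(23−18)=55≡3 → D
A(0): 11·(0−18)=-198≡10 → K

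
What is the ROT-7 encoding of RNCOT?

YUJVA

R(17): 17+7=24 → Y
N(13): 13+7=20 → U
C(2): 2+7=9 → J
O(14): 14+7=21 → V
T(19): 19+7=26≡0 → A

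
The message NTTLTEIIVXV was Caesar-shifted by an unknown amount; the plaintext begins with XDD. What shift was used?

From the crib: N(13)−X(23)=-10≡16, so the shift is 16.

16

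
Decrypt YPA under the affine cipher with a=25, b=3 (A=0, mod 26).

The inverse of 25 mod 26 is 25, since 25·25=625≡1. Apply D(y)=25·(y−3) mod 26:
Y(24): 25·(24−3)=525≡5 → F
P(15): 25·(15−3)=300≡14 → O
A(0): 25·(0−3)=-75≡3 → D

FOD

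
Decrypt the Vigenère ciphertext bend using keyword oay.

nepp

Repeat the key across the ciphertext: oayo
b(1)−o(14): -13≡13 → n
e(4)−a(0): 4 → e
n(13)−y(24): -11≡15 → p
d(3)−o(14): -11≡15 → p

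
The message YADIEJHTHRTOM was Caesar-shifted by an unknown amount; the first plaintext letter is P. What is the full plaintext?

PRUZVAYKYIKFD

From the crib: Y(24)−P(15)=9, so the shift is 9.
Subtract 9 from each ciphertext letter:
Y(24): 24−9=15 → P
A(0): 0−9=-9≡17 → R
D(3): 3−9=-6≡20 → U
I(8): 8−9=-1≡25 → Z
E(4): 4−9=-5≡21 → V
J(9): 9−9=0 → A
H(7): 7−9=-2≡24 → Y
T(19): 19−9=10 → K
H(7): 7−9=-2≡24 → Y
R(17): 17−9=8 → I
T(19): 19−9=10 → K
O(14): 14−9=5 → F
M(12): 12−9=3 → D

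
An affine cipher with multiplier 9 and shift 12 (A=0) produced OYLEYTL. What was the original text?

The inverse of 9 mod 26 is 3, since 9·3=27≡1. Apply D(y)=3·(y−12) mod 26:
O(14): 3·(14−12)=6 → G
Y(24): 3·(24−12)=36≡10 → K
L(11): 3·(11−12)=-3≡23 → X
E(4): 3·(4−12)=-24≡2 → C
Y(24): 3·(24−12)=36≡10 → K
T(19): 3·(19−12)=21 → V
L(11): 3·(11−12)=-3≡23 → X

GKXCKVX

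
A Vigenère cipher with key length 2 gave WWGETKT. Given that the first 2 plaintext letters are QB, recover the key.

GV

Subtract each crib letter from the matching ciphertext letter (mod 26):
W(22)−Q(16)=6 → G
W(22)−B(1)=21 → V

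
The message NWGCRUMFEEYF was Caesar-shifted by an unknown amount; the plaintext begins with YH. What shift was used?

15

From the crib: N(13)−Y(24)=-11≡15, so the shift is 15.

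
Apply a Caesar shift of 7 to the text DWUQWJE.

D(3): 3+7=10 → K
W(22): 22+7=29≡3 → D
U(20): 20+7=27≡1 → B
Q(16): 16+7=23 → X
W(22): 22+7=29≡3 → D
J(9): 9+7=16 → Q
E(4): 4+7=11 → L

KDBXDQL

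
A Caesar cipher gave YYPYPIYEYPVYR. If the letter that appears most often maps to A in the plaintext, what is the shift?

The most frequent ciphertext letter is Y (appears 6 times).
Y is position 24; A is position 0.
Shift = 24.

24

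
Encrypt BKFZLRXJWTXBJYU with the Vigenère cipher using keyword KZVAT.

Repeat the key across the message: KZVATKZVATKZVAT
B(1)+K(10): 11 → L
K(10)+Z(25): 35≡9 → J
F(5)+V(21): 26≡0 → A
Z(25)+A(0): 25 → Z
L(11)+T(19): 30≡4 → E
R(17)+K(10): 27≡1 → B
X(23)+Z(25): 48≡22 → W
J(9)+V(21): 30≡4 → E
W(22)+A(0): 22 → W
T(19)+T(19): 38≡12 → M
X(23)+K(10): 33≡7 → H
B(1)+Z(25): 26≡0 → A
J(9)+V(21): 30≡4 → E
Y(24)+A(0): 24 → Y
U(20)+T(19): 39≡13 → N

LJAZEBWEWMHAEYN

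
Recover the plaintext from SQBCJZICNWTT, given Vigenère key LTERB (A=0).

HXXLIOPYWVIA

Repeat the key across the ciphertext: LTERBLTERBLT
S(18)−L(11): 7 → H
Q(16)−T(19): -3≡23 → X
B(1)−E(4): -3≡23 → X
C(2)−R(17): -15≡11 → L
J(9)−B(1): 8 → I
Z(25)−L(11): 14 → O
I(8)−T(19): -11≡15 → P
C(2)−E(4): -2≡24 → Y
N(13)−R(17): -4≡22 → W
W(22)−B(1): 21 → V
T(19)−L(11): 8 → I
T(19)−T(19): 0 → A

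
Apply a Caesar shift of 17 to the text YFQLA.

PWHCR

Y(24): 24+17=41≡15 → P
F(5): 5+17=22 → W
Q(16): 16+17=33≡7 → H
L(11): 11+17=28≡2 → C
A(0): 0+17=17 → R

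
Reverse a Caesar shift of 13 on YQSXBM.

Y(24): 24−13=11 → L
Q(16): 16−13=3 → D
S(18): 18−13=5 → F
X(23): 23−13=10 → K
B(1): 1−13=-12≡14 → O
M(12): 12−13=-1≡25 → Z

LDFKOZ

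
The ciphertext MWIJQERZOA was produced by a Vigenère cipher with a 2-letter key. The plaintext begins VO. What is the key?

Subtract each crib letter from the matching ciphertext letter (mod 26):
M(12)−V(21)=-9≡17 → R
W(22)−O(14)=8 → I

RI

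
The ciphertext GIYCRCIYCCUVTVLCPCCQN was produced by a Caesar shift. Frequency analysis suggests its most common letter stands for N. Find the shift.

15

The most frequent ciphertext letter is C (appears 7 times).
C is position 2; N is position 13.
Shift = -11≡15.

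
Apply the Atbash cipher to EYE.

VBV

E(4) → V(21)
Y(24) → B(1)
E(4) → V(21)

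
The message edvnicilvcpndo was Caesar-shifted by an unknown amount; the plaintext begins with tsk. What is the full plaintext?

tskcxrxakrecsd

From the crib: e(4)−t(19)=-15≡11, so the shift is 11.
Subtract 11 from each ciphertext letter:
e(4): 4−11=-7≡19 → t
d(3): 3−11=-8≡18 → s
v(21): 21−11=10 → k
n(13): 13−11=2 → c
i(8): 8−11=-3≡23 → x
c(2): 2−11=-9≡17 → r
i(8): 8−11=-3≡23 → x
l(11): 11−11=0 → a
v(21): 21−11=10 → k
c(2): 2−11=-9≡17 → r
p(15): 15−11=4 → e
n(13): 13−11=2 → c
d(3): 3−11=-8≡18 → s
o(14): 14−11=3 → d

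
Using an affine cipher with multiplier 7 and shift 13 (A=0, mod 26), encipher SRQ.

JCV

S(18): 7·18+13=139≡9 → J
R(17): 7·17+13=132≡2 → C
Q(16): 7·16+13=125≡21 → V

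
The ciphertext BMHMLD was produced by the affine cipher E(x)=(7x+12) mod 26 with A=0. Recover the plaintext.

The inverse of 7 mod 26 is 15, since 7·15=105≡1. Apply D(y)=15·(y−12) mod 26:
B(1): 15·(1−12)=-165≡17 → R
M(12): 15·(12−12)=0 → A
H(7): 15·(7−12)=-75≡3 → D
M(12): 15·(12−12)=0 → A
L(11): 15·(11−12)=-15≡11 → L
D(3): 15·(3−12)=-135≡21 → V

RADALV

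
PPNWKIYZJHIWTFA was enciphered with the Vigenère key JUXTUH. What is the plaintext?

GVQDQBPFMOOPKLD

Repeat the key across the ciphertext: JUXTUHJUXTUHJUX
P(15)−J(9): 6 → G
P(15)−U(20): -5≡21 → V
N(13)−X(23): -10≡16 → Q
W(22)−T(19): 3 → D
K(10)−U(20): -10≡16 → Q
I(8)−H(7): 1 → B
Y(24)−J(9): 15 → P
Z(25)−U(20): 5 → F
J(9)−X(23): -14≡12 → M
H(7)−T(19): -12≡14 → O
I(8)−U(20): -12≡14 → O
W(22)−H(7): 15 → P
T(19)−J(9): 10 → K
F(5)−U(20): -15≡11 → L
A(0)−X(23): -23≡3 → D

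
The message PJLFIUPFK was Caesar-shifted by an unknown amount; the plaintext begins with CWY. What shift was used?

13

From the crib: P(15)−C(2)=13, so the shift is 13.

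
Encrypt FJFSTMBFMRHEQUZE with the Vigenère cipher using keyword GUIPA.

Repeat the key across the message: GUIPAGUIPAGUIPAG
F(5)+G(6): 11 → L
J(9)+U(20): 29≡3 → D
F(5)+I(8): 13 → N
S(18)+P(15): 33≡7 → H
T(19)+A(0): 19 → T
M(12)+G(6): 18 → S
B(1)+U(20): 21 → V
F(5)+I(8): 13 → N
M(12)+P(15): 27≡1 → B
R(17)+A(0): 17 → R
H(7)+G(6): 13 → N
E(4)+U(20): 24 → Y
Q(16)+I(8): 24 → Y
U(20)+P(15): 35≡9 → J
Z(25)+A(0): 25 → Z
E(4)+G(6): 10 → K

LDNHTSVNBRNYYJZK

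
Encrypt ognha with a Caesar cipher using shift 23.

ldkex

o(14): 14+23=37≡11 → l
g(6): 6+23=29≡3 → d
n(13): 13+23=36≡10 → k
h(7): 7+23=30≡4 → e
a(0): 0+23=23 → x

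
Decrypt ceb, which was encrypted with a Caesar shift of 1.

bda

c(2): 2−1=1 → b
e(4): 4−1=3 → d
b(1): 1−1=0 → a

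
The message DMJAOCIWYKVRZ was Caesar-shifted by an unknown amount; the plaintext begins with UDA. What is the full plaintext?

From the crib: D(3)−U(20)=-17≡9, so the shift is 9.
Subtract 9 from each ciphertext letter:
D(3): 3−9=-6≡20 → U
M(12): 12−9=3 → D
J(9): 9−9=0 → A
A(0): 0−9=-9≡17 → R
O(14): 14−9=5 → F
C(2): 2−9=-7≡19 → T
I(8): 8−9=-1≡25 → Z
W(22): 22−9=13 → N
Y(24): 24−9=15 → P
K(10): 10−9=1 → B
V(21): 21−9=12 → M
R(17): 17−9=8 → I
Z(25): 25−9=16 → Q

UDARFTZNPBMIQ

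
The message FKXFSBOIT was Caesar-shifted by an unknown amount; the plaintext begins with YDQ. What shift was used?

From the crib: F(5)−Y(24)=-19≡7, so the shift is 7.

7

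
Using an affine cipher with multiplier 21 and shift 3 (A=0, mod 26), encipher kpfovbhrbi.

k(10): 21·10+3=213≡5 → f
p(15): 21·15+3=318≡6 → g
f(5): 21·5+3=108≡4 → e
o(14): 21·14+3=297≡11 → l
v(21): 21·21+3=444≡2 → c
b(1): 21·1+3=24 → y
h(7): 21·7+3=150≡20 → u
r(17): 21·17+3=360≡22 → w
b(1): 21·1+3=24 → y
i(8): 21·8+3=171≡15 → p

fgelcyuwyp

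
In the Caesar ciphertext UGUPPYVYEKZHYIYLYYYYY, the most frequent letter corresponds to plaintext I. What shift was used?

The most frequent ciphertext letter is Y (appears 9 times).
Y is position 24; I is position 8.
Shift = 16.

16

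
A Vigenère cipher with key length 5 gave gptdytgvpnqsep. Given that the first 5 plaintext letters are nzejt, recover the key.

Subtract each crib letter from the matching ciphertext letter (mod 26):
g(6)−n(13)=-7≡19 → t
p(15)−z(25)=-10≡16 → q
t(19)−e(4)=15 → p
d(3)−j(9)=-6≡20 → u
y(24)−t(19)=5 → f

tqpuf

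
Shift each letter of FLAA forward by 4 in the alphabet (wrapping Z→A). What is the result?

JPEE

F(5): 5+4=9 → J
L(11): 11+4=15 → P
A(0): 0+4=4 → E
A(0): 0+4=4 → E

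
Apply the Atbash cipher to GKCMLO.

TPXNOL

G(6) → T(19)
K(10) → P(15)
C(2) → X(23)
M(12) → N(13)
L(11) → O(14)
O(14) → L(11)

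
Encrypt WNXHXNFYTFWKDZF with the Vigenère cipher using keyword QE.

MRNLNRVCJJMOTDV

Repeat the key across the message: QEQEQEQEQEQEQEQ
W(22)+Q(16): 38≡12 → M
N(13)+E(4): 17 → R
X(23)+Q(16): 39≡13 → N
H(7)+E(4): 11 → L
X(23)+Q(16): 39≡13 → N
N(13)+E(4): 17 → R
F(5)+Q(16): 21 → V
Y(24)+E(4): 28≡2 → C
T(19)+Q(16): 35≡9 → J
F(5)+E(4): 9 → J
W(22)+Q(16): 38≡12 → M
K(10)+E(4): 14 → O
D(3)+Q(16): 19 → T
Z(25)+E(4): 29≡3 → D
F(5)+Q(16): 21 → V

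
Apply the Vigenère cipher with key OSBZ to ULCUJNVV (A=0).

Repeat the key across the message: OSBZOSBZ
U(20)+O(14): 34≡8 → I
L(11)+S(18): 29≡3 → D
C(2)+B(1): 3 → D
U(20)+Z(25): 45≡19 → T
J(9)+O(14): 23 → X
N(13)+S(18): 31≡5 → F
V(21)+B(1): 22 → W
V(21)+Z(25): 46≡20 → U

IDDTXFWU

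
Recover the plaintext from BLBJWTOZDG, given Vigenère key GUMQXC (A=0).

Repeat the key across the ciphertext: GUMQXCGUMQ
B(1)−G(6): -5≡21 → V
L(11)−U(20): -9≡17 → R
B(1)−M(12): -11≡15 → P
J(9)−Q(16): -7≡19 → T
W(22)−X(23): -1≡25 → Z
T(19)−C(2): 17 → R
O(14)−G(6): 8 → I
Z(25)−U(20): 5 → F
D(3)−M(12): -9≡17 → R
G(6)−Q(16): -10≡16 → Q

VRPTZRIFRQ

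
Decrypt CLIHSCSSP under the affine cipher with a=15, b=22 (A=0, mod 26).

The inverse of 15 mod 26 is 7, since 15·7=105≡1. Apply D(y)=7·(y−22) mod 26:
C(2): 7·(2−22)=-140≡16 → Q
L(11): 7·(11−22)=-77≡1 → B
I(8): 7·(8−22)=-98≡6 → G
H(7): 7·(7−22)=-105≡25 → Z
S(18): 7·(18−22)=-28≡24 → Y
C(2): 7·(2−22)=-140≡16 → Q
S(18): 7·(18−22)=-28≡24 → Y
S(18): 7·(18−22)=-28≡24 → Y
P(15): 7·(15−22)=-49≡3 → D

QBGZYQYYD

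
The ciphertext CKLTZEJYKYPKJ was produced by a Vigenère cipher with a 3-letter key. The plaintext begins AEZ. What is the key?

Subtract each crib letter from the matching ciphertext letter (mod 26):
C(2)−A(0)=2 → C
K(10)−E(4)=6 → G
L(11)−Z(25)=-14≡12 → M

CGM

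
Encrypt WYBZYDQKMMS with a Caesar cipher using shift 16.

MORPOTGACCI

W(22): 22+16=38≡12 → M
Y(24): 24+16=40≡14 → O
B(1): 1+16=17 → R
Z(25): 25+16=41≡15 → P
Y(24): 24+16=40≡14 → O
D(3): 3+16=19 → T
Q(16): 16+16=32≡6 → G
K(10): 10+16=26≡0 → A
M(12): 12+16=28≡2 → C
M(12): 12+16=28≡2 → C
S(18): 18+16=34≡8 → I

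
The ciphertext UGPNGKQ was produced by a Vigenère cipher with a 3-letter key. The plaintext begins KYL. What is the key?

Subtract each crib letter from the matching ciphertext letter (mod 26):
U(20)−K(10)=10 → K
G(6)−Y(24)=-18≡8 → I
P(15)−L(11)=4 → E

KIE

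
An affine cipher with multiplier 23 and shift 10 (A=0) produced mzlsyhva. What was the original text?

The inverse of 23 mod 26 is 17, since 23·17=391≡1. Apply D(y)=17·(y−10) mod 26:
m(12): 17·(12−10)=34≡8 → i
z(25): 17·(25−10)=255≡21 → v
l(11): 17·(11−10)=17 → r
s(18): 17·(18−10)=136≡6 → g
y(24): 17·(24−10)=238≡4 → e
h(7): 17·(7−10)=-51≡1 → b
v(21): 17·(21−10)=187≡5 → f
a(0): 17·(0−10)=-170≡12 → m

ivrgebfm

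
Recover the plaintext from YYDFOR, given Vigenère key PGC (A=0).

JSBQIP

Repeat the key across the ciphertext: PGCPGC
Y(24)−P(15): 9 → J
Y(24)−G(6): 18 → S
D(3)−C(2): 1 → B
F(5)−P(15): -10≡16 → Q
O(14)−G(6): 8 → I
R(17)−C(2): 15 → P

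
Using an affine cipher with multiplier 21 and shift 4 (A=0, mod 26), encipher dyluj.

pobil

d(3): 21·3+4=67≡15 → p
y(24): 21·24+4=508≡14 → o
l(11): 21·11+4=235≡1 → b
u(20): 21·20+4=424≡8 → i
j(9): 21·9+4=193≡11 → l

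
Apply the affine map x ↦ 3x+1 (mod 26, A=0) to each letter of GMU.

G(6): 3·6+1=19 → T
M(12): 3·12+1=37≡11 → L
U(20): 3·20+1=61≡9 → J

TLJ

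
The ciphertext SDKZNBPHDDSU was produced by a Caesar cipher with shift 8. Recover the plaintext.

KVCRFTHZVVKM

S(18): 18−8=10 → K
D(3): 3−8=-5≡21 → V
K(10): 10−8=2 → C
Z(25): 25−8=17 → R
N(13): 13−8=5 → F
B(1): 1−8=-7≡19 → T
P(15): 15−8=7 → H
H(7): 7−8=-1≡25 → Z
D(3): 3−8=-5≡21 → V
D(3): 3−8=-5≡21 → V
S(18): 18−8=10 → K
U(20): 20−8=12 → M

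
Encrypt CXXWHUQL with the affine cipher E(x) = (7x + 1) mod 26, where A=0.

PGGZYLJA

C(2): 7·2+1=15 → P
X(23): 7·23+1=162≡6 → G
X(23): 7·23+1=162≡6 → G
W(22): 7·22+1=155≡25 → Z
H(7): 7·7+1=50≡24 → Y
U(20): 7·20+1=141≡11 → L
Q(16): 7·16+1=113≡9 → J
L(11): 7·11+1=78≡0 → A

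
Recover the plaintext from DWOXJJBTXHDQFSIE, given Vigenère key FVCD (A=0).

YBMUEOZQSMBNAXGB

Repeat the key across the ciphertext: FVCDFVCDFVCDFVCD
D(3)−F(5): -2≡24 → Y
W(22)−V(21): 1 → B
O(14)−C(2): 12 → M
X(23)−D(3): 20 → U
J(9)−F(5): 4 → E
J(9)−V(21): -12≡14 → O
B(1)−C(2): -1≡25 → Z
T(19)−D(3): 16 → Q
X(23)−F(5): 18 → S
H(7)−V(21): -14≡12 → M
D(3)−C(2): 1 → B
Q(16)−D(3): 13 → N
F(5)−F(5): 0 → A
S(18)−V(21): -3≡23 → X
I(8)−C(2): 6 → G
E(4)−D(3): 1 → B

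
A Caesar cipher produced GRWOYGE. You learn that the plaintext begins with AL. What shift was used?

6

From the crib: G(6)−A(0)=6, so the shift is 6.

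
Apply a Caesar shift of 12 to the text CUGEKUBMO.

C(2): 2+12=14 → O
U(20): 20+12=32≡6 → G
G(6): 6+12=18 → S
E(4): 4+12=16 → Q
K(10): 10+12=22 → W
U(20): 20+12=32≡6 → G
B(1): 1+12=13 → N
M(12): 12+12=24 → Y
O(14): 14+12=26≡0 → A

OGSQWGNYA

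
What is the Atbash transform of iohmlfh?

i(8) → r(17)
o(14) → l(11)
h(7) → s(18)
m(12) → n(13)
l(11) → o(14)
f(5) → u(20)
h(7) → s(18)

rlsnous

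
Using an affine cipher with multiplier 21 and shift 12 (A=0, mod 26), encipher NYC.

N(13): 21·13+12=285≡25 → Z
Y(24): 21·24+12=516≡22 → W
C(2): 21·2+12=54≡2 → C

ZWC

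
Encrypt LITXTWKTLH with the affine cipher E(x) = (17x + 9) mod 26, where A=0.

OPUKUTXUOY

L(11): 17·11+9=196≡14 → O
I(8): 17·8+9=145≡15 → P
T(19): 17·19+9=332≡20 → U
X(23): 17·23+9=400≡10 → K
T(19): 17·19+9=332≡20 → U
W(22): 17·22+9=383≡19 → T
K(10): 17·10+9=179≡23 → X
T(19): 17·19+9=332≡20 → U
L(11): 17·11+9=196≡14 → O
H(7): 17·7+9=128≡24 → Y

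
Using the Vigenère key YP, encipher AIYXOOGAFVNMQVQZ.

YXWMMDEPDKLBOKOO

Repeat the key across the message: YPYPYPYPYPYPYPYP
A(0)+Y(24): 24 → Y
I(8)+P(15): 23 → X
Y(24)+Y(24): 48≡22 → W
X(23)+P(15): 38≡12 → M
O(14)+Y(24): 38≡12 → M
O(14)+P(15): 29≡3 → D
G(6)+Y(24): 30≡4 → E
A(0)+P(15): 15 → P
F(5)+Y(24): 29≡3 → D
V(21)+P(15): 36≡10 → K
N(13)+Y(24): 37≡11 → L
M(12)+P(15): 27≡1 → B
Q(16)+Y(24): 40≡14 → O
V(21)+P(15): 36≡10 → K
Q(16)+Y(24): 40≡14 → O
Z(25)+P(15): 40≡14 → O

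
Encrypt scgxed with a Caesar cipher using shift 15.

s(18): 18+15=33≡7 → h
c(2): 2+15=17 → r
g(6): 6+15=21 → v
x(23): 23+15=38≡12 → m
e(4): 4+15=19 → t
d(3): 3+15=18 → s

hrvmts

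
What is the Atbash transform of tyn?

t(19) → g(6)
y(24) → b(1)
n(13) → m(12)

gbm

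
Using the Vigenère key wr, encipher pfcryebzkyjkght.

Repeat the key across the message: wrwrwrwrwrwrwrw
p(15)+w(22): 37≡11 → l
f(5)+r(17): 22 → w
c(2)+w(22): 24 → y
r(17)+r(17): 34≡8 → i
y(24)+w(22): 46≡20 → u
e(4)+r(17): 21 → v
b(1)+w(22): 23 → x
z(25)+r(17): 42≡16 → q
k(10)+w(22): 32≡6 → g
y(24)+r(17): 41≡15 → p
j(9)+w(22): 31≡5 → f
k(10)+r(17): 27≡1 → b
g(6)+w(22): 28≡2 → c
h(7)+r(17): 24 → y
t(19)+w(22): 41≡15 → p

lwyiuvxqgpfbcyp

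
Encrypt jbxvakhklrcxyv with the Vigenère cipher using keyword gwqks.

Repeat the key across the message: gwqksgwqksgwqk
j(9)+g(6): 15 → p
b(1)+w(22): 23 → x
x(23)+q(16): 39≡13 → n
v(21)+k(10): 31≡5 → f
a(0)+s(18): 18 → s
k(10)+g(6): 16 → q
h(7)+w(22): 29≡3 → d
k(10)+q(16): 26≡0 → a
l(11)+k(10): 21 → v
r(17)+s(18): 35≡9 → j
c(2)+g(6): 8 → i
x(23)+w(22): 45≡19 → t
y(24)+q(16): 40≡14 → o
v(21)+k(10): 31≡5 → f

pxnfsqdavjitof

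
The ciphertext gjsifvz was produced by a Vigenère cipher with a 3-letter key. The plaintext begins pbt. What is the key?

Subtract each crib letter from the matching ciphertext letter (mod 26):
g(6)−p(15)=-9≡17 → r
j(9)−b(1)=8 → i
s(18)−t(19)=-1≡25 → z

riz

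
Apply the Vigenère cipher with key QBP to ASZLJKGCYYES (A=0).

Repeat the key across the message: QBPQBPQBPQBP
A(0)+Q(16): 16 → Q
S(18)+B(1): 19 → T
Z(25)+P(15): 40≡14 → O
L(11)+Q(16): 27≡1 → B
J(9)+B(1): 10 → K
K(10)+P(15): 25 → Z
G(6)+Q(16): 22 → W
C(2)+B(1): 3 → D
Y(24)+P(15): 39≡13 → N
Y(24)+Q(16): 40≡14 → O
E(4)+B(1): 5 → F
S(18)+P(15): 33≡7 → H

QTOBKZWDNOFH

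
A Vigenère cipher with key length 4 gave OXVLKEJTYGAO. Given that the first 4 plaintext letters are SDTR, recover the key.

Subtract each crib letter from the matching ciphertext letter (mod 26):
O(14)−S(18)=-4≡22 → W
X(23)−D(3)=20 → U
V(21)−T(19)=2 → C
L(11)−R(17)=-6≡20 → U

WUCU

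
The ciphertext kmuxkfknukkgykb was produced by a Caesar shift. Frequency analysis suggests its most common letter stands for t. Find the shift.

17

The most frequent ciphertext letter is k (appears 6 times).
k is position 10; t is position 19.
Shift = -9≡17.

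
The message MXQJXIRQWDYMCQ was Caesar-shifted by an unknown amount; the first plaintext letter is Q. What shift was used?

From the crib: M(12)−Q(16)=-4≡22, so the shift is 22.

22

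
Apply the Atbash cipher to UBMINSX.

U(20) → F(5)
B(1) → Y(24)
M(12) → N(13)
I(8) → R(17)
N(13) → M(12)
S(18) → H(7)
X(23) → C(2)

FYNRMHC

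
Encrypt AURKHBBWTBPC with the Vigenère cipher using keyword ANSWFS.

Repeat the key across the message: ANSWFSANSWFS
A(0)+A(0): 0 → A
U(20)+N(13): 33≡7 → H
R(17)+S(18): 35≡9 → J
K(10)+W(22): 32≡6 → G
H(7)+F(5): 12 → M
B(1)+S(18): 19 → T
B(1)+A(0): 1 → B
W(22)+N(13): 35≡9 → J
T(19)+S(18): 37≡11 → L
B(1)+W(22): 23 → X
P(15)+F(5): 20 → U
C(2)+S(18): 20 → U

AHJGMTBJLXUU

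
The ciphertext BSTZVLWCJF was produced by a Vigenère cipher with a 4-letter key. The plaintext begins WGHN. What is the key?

Subtract each crib letter from the matching ciphertext letter (mod 26):
B(1)−W(22)=-21≡5 → F
S(18)−G(6)=12 → M
T(19)−H(7)=12 → M
Z(25)−N(13)=12 → M

FMMM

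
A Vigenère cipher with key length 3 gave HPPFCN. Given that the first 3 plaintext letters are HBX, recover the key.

Subtract each crib letter from the matching ciphertext letter (mod 26):
H(7)−H(7)=0 → A
P(15)−B(1)=14 → O
P(15)−X(23)=-8≡18 → S

AOS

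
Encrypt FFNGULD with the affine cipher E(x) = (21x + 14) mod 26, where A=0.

PPBKSLZ

F(5): 21·5+14=119≡15 → P
F(5): 21·5+14=119≡15 → P
N(13): 21·13+14=287≡1 → B
G(6): 21·6+14=140≡10 → K
U(20): 21·20+14=434≡18 → S
L(11): 21·11+14=245≡11 → L
D(3): 21·3+14=77≡25 → Z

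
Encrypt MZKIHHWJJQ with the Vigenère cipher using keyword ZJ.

LIJRGQVSIZ

Repeat the key across the message: ZJZJZJZJZJ
M(12)+Z(25): 37≡11 → L
Z(25)+J(9): 34≡8 → I
K(10)+Z(25): 35≡9 → J
I(8)+J(9): 17 → R
H(7)+Z(25): 32≡6 → G
H(7)+J(9): 16 → Q
W(22)+Z(25): 47≡21 → V
J(9)+J(9): 18 → S
J(9)+Z(25): 34≡8 → I
Q(16)+J(9): 25 → Z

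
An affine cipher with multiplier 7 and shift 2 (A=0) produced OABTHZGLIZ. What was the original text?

YWLVXHIFMH

The inverse of 7 mod 26 is 15, since 7·15=105≡1. Apply D(y)=15·(y−2) mod 26:
O(14): 15·(14−2)=180≡24 → Y
A(0): 15·(0−2)=-30≡22 → W
B(1): 15·(1−2)=-15≡11 → L
T(19): 15·(19−2)=255≡21 → V
H(7): 15·(7−2)=75≡23 → X
Z(25): 15·(25−2)=345≡7 → H
G(6): 15·(6−2)=60≡8 → I
L(11): 15·(11−2)=135≡5 → F
I(8): 15·(8−2)=90≡12 → M
Z(25): 15·(25−2)=345≡7 → H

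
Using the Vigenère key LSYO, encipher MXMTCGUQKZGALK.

Repeat the key across the message: LSYOLSYOLSYOLS
M(12)+L(11): 23 → X
X(23)+S(18): 41≡15 → P
M(12)+Y(24): 36≡10 → K
T(19)+O(14): 33≡7 → H
C(2)+L(11): 13 → N
G(6)+S(18): 24 → Y
U(20)+Y(24): 44≡18 → S
Q(16)+O(14): 30≡4 → E
K(10)+L(11): 21 → V
Z(25)+S(18): 43≡17 → R
G(6)+Y(24): 30≡4 → E
A(0)+O(14): 14 → O
L(11)+L(11): 22 → W
K(10)+S(18): 28≡2 → C

XPKHNYSEVREOWC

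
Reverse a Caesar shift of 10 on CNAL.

SDQB

C(2): 2−10=-8≡18 → S
N(13): 13−10=3 → D
A(0): 0−10=-10≡16 → Q
L(11): 11−10=1 → B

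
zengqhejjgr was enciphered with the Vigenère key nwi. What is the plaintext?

miftuzrnbtv

Repeat the key across the ciphertext: nwinwinwinw
z(25)−n(13): 12 → m
e(4)−w(22): -18≡8 → i
n(13)−i(8): 5 → f
g(6)−n(13): -7≡19 → t
q(16)−w(22): -6≡20 → u
h(7)−i(8): -1≡25 → z
e(4)−n(13): -9≡17 → r
j(9)−w(22): -13≡13 → n
j(9)−i(8): 1 → b
g(6)−n(13): -7≡19 → t
r(17)−w(22): -5≡21 → v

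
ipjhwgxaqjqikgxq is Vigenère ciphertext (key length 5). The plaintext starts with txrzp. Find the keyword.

pssih

Subtract each crib letter from the matching ciphertext letter (mod 26):
i(8)−t(19)=-11≡15 → p
p(15)−x(23)=-8≡18 → s
j(9)−r(17)=-8≡18 → s
h(7)−z(25)=-18≡8 → i
w(22)−p(15)=7 → h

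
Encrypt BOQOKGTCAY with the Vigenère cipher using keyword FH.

Repeat the key across the message: FHFHFHFHFH
B(1)+F(5): 6 → G
O(14)+H(7): 21 → V
Q(16)+F(5): 21 → V
O(14)+H(7): 21 → V
K(10)+F(5): 15 → P
G(6)+H(7): 13 → N
T(19)+F(5): 24 → Y
C(2)+H(7): 9 → J
A(0)+F(5): 5 → F
Y(24)+H(7): 31≡5 → F

GVVVPNYJFF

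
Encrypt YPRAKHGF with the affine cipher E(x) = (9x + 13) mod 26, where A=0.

Y(24): 9·24+13=229≡21 → V
P(15): 9·15+13=148≡18 → S
R(17): 9·17+13=166≡10 → K
A(0): 9·0+13=13 → N
K(10): 9·10+13=103≡25 → Z
H(7): 9·7+13=76≡24 → Y
G(6): 9·6+13=67≡15 → P
F(5): 9·5+13=58≡6 → G

VSKNZYPG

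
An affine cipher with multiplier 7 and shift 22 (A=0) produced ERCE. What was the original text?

QDMQ

The inverse of 7 mod 26 is 15, since 7·15=105≡1. Apply D(y)=15·(y−22) mod 26:
E(4): 15·(4−22)=-270≡16 → Q
R(17): 15·(17−22)=-75≡3 → D
C(2): 15·(2−22)=-300≡12 → M
E(4): 15·(4−22)=-270≡16 → Q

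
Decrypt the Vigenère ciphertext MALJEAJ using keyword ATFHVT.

Repeat the key across the ciphertext: ATFHVTA
M(12)−A(0): 12 → M
A(0)−T(19): -19≡7 → H
L(11)−F(5): 6 → G
J(9)−H(7): 2 → C
E(4)−V(21): -17≡9 → J
A(0)−T(19): -19≡7 → H
J(9)−A(0): 9 → J

MHGCJHJ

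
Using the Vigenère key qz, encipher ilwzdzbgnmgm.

ykmytyrfdlwl

Repeat the key across the message: qzqzqzqzqzqz
i(8)+q(16): 24 → y
l(11)+z(25): 36≡10 → k
w(22)+q(16): 38≡12 → m
z(25)+z(25): 50≡24 → y
d(3)+q(16): 19 → t
z(25)+z(25): 50≡24 → y
b(1)+q(16): 17 → r
g(6)+z(25): 31≡5 → f
n(13)+q(16): 29≡3 → d
m(12)+z(25): 37≡11 → l
g(6)+q(16): 22 → w
m(12)+z(25): 37≡11 → l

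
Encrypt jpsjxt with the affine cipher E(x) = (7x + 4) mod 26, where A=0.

pfapjh

j(9): 7·9+4=67≡15 → p
p(15): 7·15+4=109≡5 → f
s(18): 7·18+4=130≡0 → a
j(9): 7·9+4=67≡15 → p
x(23): 7·23+4=165≡9 → j
t(19): 7·19+4=137≡7 → h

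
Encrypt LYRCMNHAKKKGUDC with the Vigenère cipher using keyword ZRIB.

KPZDLEPBJBSHTUK

Repeat the key across the message: ZRIBZRIBZRIBZRI
L(11)+Z(25): 36≡10 → K
Y(24)+R(17): 41≡15 → P
R(17)+I(8): 25 → Z
C(2)+B(1): 3 → D
M(12)+Z(25): 37≡11 → L
N(13)+R(17): 30≡4 → E
H(7)+I(8): 15 → P
A(0)+B(1): 1 → B
K(10)+Z(25): 35≡9 → J
K(10)+R(17): 27≡1 → B
K(10)+I(8): 18 → S
G(6)+B(1): 7 → H
U(20)+Z(25): 45≡19 → T
D(3)+R(17): 20 → U
C(2)+I(8): 10 → K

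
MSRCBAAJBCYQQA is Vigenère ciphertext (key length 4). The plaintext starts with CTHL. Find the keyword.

Subtract each crib letter from the matching ciphertext letter (mod 26):
M(12)−C(2)=10 → K
S(18)−T(19)=-1≡25 → Z
R(17)−H(7)=10 → K
C(2)−L(11)=-9≡17 → R

KZKR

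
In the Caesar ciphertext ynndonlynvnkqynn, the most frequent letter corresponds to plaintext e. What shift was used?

The most frequent ciphertext letter is n (appears 7 times).
n is position 13; e is position 4.
Shift = 9.

9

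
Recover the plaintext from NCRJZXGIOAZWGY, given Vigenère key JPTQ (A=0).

ENYTQINSFLGGXJ

Repeat the key across the ciphertext: JPTQJPTQJPTQJP
N(13)−J(9): 4 → E
C(2)−P(15): -13≡13 → N
R(17)−T(19): -2≡24 → Y
J(9)−Q(16): -7≡19 → T
Z(25)−J(9): 16 → Q
X(23)−P(15): 8 → I
G(6)−T(19): -13≡13 → N
I(8)−Q(16): -8≡18 → S
O(14)−J(9): 5 → F
A(0)−P(15): -15≡11 → L
Z(25)−T(19): 6 → G
W(22)−Q(16): 6 → G
G(6)−J(9): -3≡23 → X
Y(24)−P(15): 9 → J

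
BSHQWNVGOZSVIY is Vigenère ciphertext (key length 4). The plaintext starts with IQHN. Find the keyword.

TCAD

Subtract each crib letter from the matching ciphertext letter (mod 26):
B(1)−I(8)=-7≡19 → T
S(18)−Q(16)=2 → C
H(7)−H(7)=0 → A
Q(16)−N(13)=3 → D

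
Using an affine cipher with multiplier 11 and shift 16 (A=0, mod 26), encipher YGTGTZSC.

Y(24): 11·24+16=280≡20 → U
G(6): 11·6+16=82≡4 → E
T(19): 11·19+16=225≡17 → R
G(6): 11·6+16=82≡4 → E
T(19): 11·19+16=225≡17 → R
Z(25): 11·25+16=291≡5 → F
S(18): 11·18+16=214≡6 → G
C(2): 11·2+16=38≡12 → M

UERERFGM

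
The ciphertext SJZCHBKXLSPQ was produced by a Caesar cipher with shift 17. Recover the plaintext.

S(18): 18−17=1 → B
J(9): 9−17=-8≡18 → S
Z(25): 25−17=8 → I
C(2): 2−17=-15≡11 → L
H(7): 7−17=-10≡16 → Q
B(1): 1−17=-16≡10 → K
K(10): 10−17=-7≡19 → T
X(23): 23−17=6 → G
L(11): 11−17=-6≡20 → U
S(18): 18−17=1 → B
P(15): 15−17=-2≡24 → Y
Q(16): 16−17=-1≡25 → Z

BSILQKTGUBYZ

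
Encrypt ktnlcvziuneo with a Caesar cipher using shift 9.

tcwuleirdwnx

k(10): 10+9=19 → t
t(19): 19+9=28≡2 → c
n(13): 13+9=22 → w
l(11): 11+9=20 → u
c(2): 2+9=11 → l
v(21): 21+9=30≡4 → e
z(25): 25+9=34≡8 → i
i(8): 8+9=17 → r
u(20): 20+9=29≡3 → d
n(13): 13+9=22 → w
e(4): 4+9=13 → n
o(14): 14+9=23 → x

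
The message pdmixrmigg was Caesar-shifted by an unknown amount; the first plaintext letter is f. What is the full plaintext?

From the crib: p(15)−f(5)=10, so the shift is 10.
Subtract 10 from each ciphertext letter:
p(15): 15−10=5 → f
d(3): 3−10=-7≡19 → t
m(12): 12−10=2 → c
i(8): 8−10=-2≡24 → y
x(23): 23−10=13 → n
r(17): 17−10=7 → h
m(12): 12−10=2 → c
i(8): 8−10=-2≡24 → y
g(6): 6−10=-4≡22 → w
g(6): 6−10=-4≡22 → w

ftcynhcyww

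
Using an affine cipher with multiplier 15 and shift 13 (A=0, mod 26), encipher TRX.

MIU

T(19): 15·19+13=298≡12 → M
R(17): 15·17+13=268≡8 → I
X(23): 15·23+13=358≡20 → U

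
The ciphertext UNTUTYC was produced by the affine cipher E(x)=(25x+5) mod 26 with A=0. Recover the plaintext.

The inverse of 25 mod 26 is 25, since 25·25=625≡1. Apply D(y)=25·(y−5) mod 26:
U(20): 25·(20−5)=375≡11 → L
N(13): 25·(13−5)=200≡18 → S
T(19): 25·(19−5)=350≡12 → M
U(20): 25·(20−5)=375≡11 → L
T(19): 25·(19−5)=350≡12 → M
Y(24): 25·(24−5)=475≡7 → H
C(2): 25·(2−5)=-75≡3 → D

LSMLMHD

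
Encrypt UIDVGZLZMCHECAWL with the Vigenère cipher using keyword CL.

Repeat the key across the message: CLCLCLCLCLCLCLCL
U(20)+C(2): 22 → W
I(8)+L(11): 19 → T
D(3)+C(2): 5 → F
V(21)+L(11): 32≡6 → G
G(6)+C(2): 8 → I
Z(25)+L(11): 36≡10 → K
L(11)+C(2): 13 → N
Z(25)+L(11): 36≡10 → K
M(12)+C(2): 14 → O
C(2)+L(11): 13 → N
H(7)+C(2): 9 → J
E(4)+L(11): 15 → P
C(2)+C(2): 4 → E
A(0)+L(11): 11 → L
W(22)+C(2): 24 → Y
L(11)+L(11): 22 → W

WTFGIKNKONJPELYW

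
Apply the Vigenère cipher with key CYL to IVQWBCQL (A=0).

KTBYZNSJ

Repeat the key across the message: CYLCYLCY
I(8)+C(2): 10 → K
V(21)+Y(24): 45≡19 → T
Q(16)+L(11): 27≡1 → B
W(22)+C(2): 24 → Y
B(1)+Y(24): 25 → Z
C(2)+L(11): 13 → N
Q(16)+C(2): 18 → S
L(11)+Y(24): 35≡9 → J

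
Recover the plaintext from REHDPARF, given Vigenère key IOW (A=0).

Repeat the key across the ciphertext: IOWIOWIO
R(17)−I(8): 9 → J
E(4)−O(14): -10≡16 → Q
H(7)−W(22): -15≡11 → L
D(3)−I(8): -5≡21 → V
P(15)−O(14): 1 → B
A(0)−W(22): -22≡4 → E
R(17)−I(8): 9 → J
F(5)−O(14): -9≡17 → R

JQLVBEJR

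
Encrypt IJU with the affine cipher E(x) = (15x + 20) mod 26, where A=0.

KZI

I(8): 15·8+20=140≡10 → K
J(9): 15·9+20=155≡25 → Z
U(20): 15·20+20=320≡8 → I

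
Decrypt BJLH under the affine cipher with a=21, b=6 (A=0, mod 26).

The inverse of 21 mod 26 is 5, since 21·5=105≡1. Apply D(y)=5·(y−6) mod 26:
B(1): 5·(1−6)=-25≡1 → B
J(9): 5·(9−6)=15 → P
L(11): 5·(11−6)=25 → Z
H(7): 5·(7−6)=5 → F

BPZF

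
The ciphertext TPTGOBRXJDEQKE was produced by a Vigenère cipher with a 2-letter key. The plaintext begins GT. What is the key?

Subtract each crib letter from the matching ciphertext letter (mod 26):
T(19)−G(6)=13 → N
P(15)−T(19)=-4≡22 → W

NW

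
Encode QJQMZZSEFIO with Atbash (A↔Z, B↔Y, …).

Q(16) → J(9)
J(9) → Q(16)
Q(16) → J(9)
M(12) → N(13)
Z(25) → A(0)
Z(25) → A(0)
S(18) → H(7)
E(4) → V(21)
F(5) → U(20)
I(8) → R(17)
O(14) → L(11)

JQJNAAHVURL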